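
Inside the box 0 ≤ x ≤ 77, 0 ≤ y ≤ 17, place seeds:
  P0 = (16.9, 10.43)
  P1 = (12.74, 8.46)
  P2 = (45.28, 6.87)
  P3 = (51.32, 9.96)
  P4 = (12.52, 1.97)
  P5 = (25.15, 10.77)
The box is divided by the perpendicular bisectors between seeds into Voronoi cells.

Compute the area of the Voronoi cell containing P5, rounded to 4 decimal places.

1. box [0,77]×[0,17]: [(0, 0) (77, 0) (77, 17) (0, 17)]
2. ⊥bis P5·P0 via (21.025,10.6): [(21.4618, 0) (77, 0) (77, 17) (20.7612, 17)]  |A|=950.1037
3. ⊥bis P5·P1 via (18.945,9.615): [(21.4618, 0) (77, 0) (77, 17) (20.7612, 17)]  |A|=950.1037
4. ⊥bis P5·P2 via (35.215,8.82): [(21.4618, 0) (33.5062, 0) (36.7998, 17) (20.7612, 17)]  |A|=238.7048
5. ⊥bis P5·P3 via (38.235,10.365): [(21.4618, 0) (33.5062, 0) (36.7998, 17) (20.7612, 17)]  |A|=238.7048
6. ⊥bis P5·P4 via (18.835,6.37): [(21.348, 2.7633) (23.2733, 0) (33.5062, 0) (36.7998, 17) (20.7612, 17)]  |A|=236.2019
7. canonical 5-gon: [(21.348, 2.7633) (23.2733, 0) (33.5062, 0) (36.7998, 17) (20.7612, 17)]
8. shoelace: 236.2019

Area of P5's cell: 236.2019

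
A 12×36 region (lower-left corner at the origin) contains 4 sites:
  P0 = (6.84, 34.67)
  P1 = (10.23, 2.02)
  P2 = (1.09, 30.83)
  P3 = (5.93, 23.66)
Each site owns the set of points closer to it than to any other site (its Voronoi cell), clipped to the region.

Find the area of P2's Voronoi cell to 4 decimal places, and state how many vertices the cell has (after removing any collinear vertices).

Area of P2's cell: 41.4933 (4 vertices)

1. box [0,12]×[0,36]: [(0, 0) (12, 0) (12, 36) (0, 36)]
2. ⊥bis P2·P0 via (3.965,32.75): [(0, 0) (12, 0) (12, 20.7184) (1.7946, 36) (0, 36)]  |A|=354.0224
3. ⊥bis P2·P1 via (5.66,16.425): [(0, 14.6294) (12, 18.4364) (12, 20.7184) (1.7946, 36) (0, 36)]  |A|=155.6281
4. ⊥bis P2·P3 via (3.51,27.245): [(0, 24.8756) (6.3576, 29.1673) (1.7946, 36) (0, 36)]  |A|=41.4933
5. canonical 4-gon: [(0, 24.8756) (6.3576, 29.1673) (1.7946, 36) (0, 36)]
6. shoelace: 41.4933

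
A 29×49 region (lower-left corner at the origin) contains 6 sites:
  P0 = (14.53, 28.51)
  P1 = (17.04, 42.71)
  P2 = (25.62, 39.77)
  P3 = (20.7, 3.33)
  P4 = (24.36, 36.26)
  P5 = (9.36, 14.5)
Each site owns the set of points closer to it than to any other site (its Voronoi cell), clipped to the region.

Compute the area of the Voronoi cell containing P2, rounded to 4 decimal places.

Area of P2's cell: 74.9770

1. box [0,29]×[0,49]: [(0, 0) (29, 0) (29, 49) (0, 49)]
2. ⊥bis P2·P0 via (20.075,34.14): [(29, 25.3497) (29, 49) (4.9872, 49)]  |A|=283.9543
3. ⊥bis P2·P1 via (21.33,41.24): [(19.1943, 35.0074) (29, 25.3497) (29, 49) (23.989, 49)]  |A|=151.0116
4. ⊥bis P2·P3 via (23.16,21.55): [(19.1943, 35.0074) (29, 25.3497) (29, 49) (23.989, 49)]  |A|=151.0116
5. ⊥bis P2·P4 via (24.99,38.015): [(20.7469, 39.5382) (29, 36.5755) (29, 49) (23.989, 49)]  |A|=74.977
6. ⊥bis P2·P5 via (17.49,27.135): [(20.7469, 39.5382) (29, 36.5755) (29, 49) (23.989, 49)]  |A|=74.977
7. canonical 4-gon: [(20.7469, 39.5382) (29, 36.5755) (29, 49) (23.989, 49)]
8. shoelace: 74.977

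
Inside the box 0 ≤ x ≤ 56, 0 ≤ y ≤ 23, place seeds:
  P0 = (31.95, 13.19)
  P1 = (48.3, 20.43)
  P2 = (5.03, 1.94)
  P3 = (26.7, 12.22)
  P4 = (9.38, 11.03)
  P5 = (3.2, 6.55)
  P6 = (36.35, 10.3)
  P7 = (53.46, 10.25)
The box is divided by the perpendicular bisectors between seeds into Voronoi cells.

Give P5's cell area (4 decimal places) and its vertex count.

Area of P5's cell: 62.1137 (3 vertices)

1. box [0,56]×[0,23]: [(0, 0) (56, 0) (56, 23) (0, 23)]
2. ⊥bis P5·P0 via (17.575,9.87): [(0, 0) (19.8545, 0) (14.5425, 23) (0, 23)]  |A|=395.5664
3. ⊥bis P5·P1 via (25.75,13.49): [(0, 0) (19.8545, 0) (14.5425, 23) (0, 23)]  |A|=395.5664
4. ⊥bis P5·P2 via (4.115,4.245): [(0, 2.6115) (17.6346, 9.6118) (14.5425, 23) (0, 23)]  |A|=277.1211
5. ⊥bis P5·P3 via (14.95,9.385): [(0, 2.6115) (15.1347, 8.6194) (11.665, 23) (0, 23)]  |A|=238.162
6. ⊥bis P5·P4 via (6.29,8.79): [(0, 17.4668) (0, 2.6115) (8.3625, 5.9311)]  |A|=62.1137
7. ⊥bis P5·P6 via (19.775,8.425): [(0, 17.4668) (0, 2.6115) (8.3625, 5.9311)]  |A|=62.1137
8. ⊥bis P5·P7 via (28.33,8.4): [(0, 17.4668) (0, 2.6115) (8.3625, 5.9311)]  |A|=62.1137
9. canonical 3-gon: [(0, 17.4668) (0, 2.6115) (8.3625, 5.9311)]
10. shoelace: 62.1137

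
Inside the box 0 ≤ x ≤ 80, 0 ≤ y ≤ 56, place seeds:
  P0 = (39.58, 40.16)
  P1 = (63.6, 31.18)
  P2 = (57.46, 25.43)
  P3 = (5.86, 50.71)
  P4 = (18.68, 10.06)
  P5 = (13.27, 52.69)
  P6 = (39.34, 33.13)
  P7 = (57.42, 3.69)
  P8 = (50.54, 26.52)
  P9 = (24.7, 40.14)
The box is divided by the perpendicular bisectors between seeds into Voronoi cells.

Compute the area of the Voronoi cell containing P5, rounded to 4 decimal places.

Area of P5's cell: 162.9523

1. box [0,80]×[0,56]: [(0, 0) (80, 0) (80, 56) (0, 56)]
2. ⊥bis P5·P0 via (26.425,46.425): [(0, 0) (4.3153, 0) (30.985, 56) (0, 56)]  |A|=988.4106
3. ⊥bis P5·P1 via (38.435,41.935): [(0, 0) (4.3153, 0) (30.985, 56) (0, 56)]  |A|=988.4106
4. ⊥bis P5·P2 via (35.365,39.06): [(0, 0) (4.3153, 0) (30.985, 56) (0, 56)]  |A|=988.4106
5. ⊥bis P5·P3 via (9.565,51.7): [(16.5276, 25.6429) (30.985, 56) (8.416, 56)]  |A|=342.5653
6. ⊥bis P5·P4 via (15.975,31.375): [(15.0281, 31.2548) (19.4687, 31.8184) (30.985, 56) (8.416, 56)]  |A|=329.6826
7. ⊥bis P5·P6 via (26.305,42.91): [(15.0281, 31.2548) (17.8267, 31.61) (22.0504, 37.2394) (30.985, 56) (8.416, 56)]  |A|=325.5012
8. ⊥bis P5·P7 via (35.345,28.19): [(15.0281, 31.2548) (17.8267, 31.61) (22.0504, 37.2394) (30.985, 56) (8.416, 56)]  |A|=325.5012
9. ⊥bis P5·P8 via (31.905,39.605): [(15.0281, 31.2548) (17.8267, 31.61) (22.0504, 37.2394) (30.985, 56) (8.416, 56)]  |A|=325.5012
10. ⊥bis P5·P9 via (18.985,46.415): [(12.5445, 40.5493) (29.5092, 56) (8.416, 56)]  |A|=162.9523
11. canonical 3-gon: [(12.5445, 40.5493) (29.5092, 56) (8.416, 56)]
12. shoelace: 162.9523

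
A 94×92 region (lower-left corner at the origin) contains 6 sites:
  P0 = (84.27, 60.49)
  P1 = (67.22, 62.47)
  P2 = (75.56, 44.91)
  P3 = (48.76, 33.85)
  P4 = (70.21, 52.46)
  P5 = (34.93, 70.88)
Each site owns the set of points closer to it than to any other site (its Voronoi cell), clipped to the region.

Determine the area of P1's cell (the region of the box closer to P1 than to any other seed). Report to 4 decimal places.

1. box [0,94]×[0,92]: [(0, 0) (94, 0) (94, 92) (0, 92)]
2. ⊥bis P1·P0 via (75.745,61.48): [(0, 0) (68.6054, 0) (79.2893, 92) (0, 92)]  |A|=6803.1537
3. ⊥bis P1·P2 via (71.39,53.69): [(0, 19.7838) (75.0418, 55.4244) (79.2893, 92) (0, 92)]  |A|=4159.6419
4. ⊥bis P1·P3 via (57.99,48.16): [(0, 85.5638) (58.7349, 47.6795) (75.0418, 55.4244) (79.2893, 92) (0, 92)]  |A|=2227.8532
5. ⊥bis P1·P4 via (68.715,57.465): [(0, 85.5638) (51.5246, 52.3302) (75.5146, 59.4961) (79.2893, 92) (0, 92)]  |A|=2114.8675
6. ⊥bis P1·P5 via (51.075,66.675): [(47.9409, 54.6417) (51.5246, 52.3302) (75.5146, 59.4961) (79.2893, 92) (57.671, 92)]  |A|=883.3435
7. canonical 5-gon: [(47.9409, 54.6417) (51.5246, 52.3302) (75.5146, 59.4961) (79.2893, 92) (57.671, 92)]
8. shoelace: 883.3435

Area of P1's cell: 883.3435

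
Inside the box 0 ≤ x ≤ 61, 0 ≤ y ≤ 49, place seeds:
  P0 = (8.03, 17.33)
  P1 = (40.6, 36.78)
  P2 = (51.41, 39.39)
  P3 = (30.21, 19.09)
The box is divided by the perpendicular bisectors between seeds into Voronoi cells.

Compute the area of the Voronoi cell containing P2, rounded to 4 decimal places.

1. box [0,61]×[0,49]: [(0, 0) (61, 0) (61, 49) (0, 49)]
2. ⊥bis P2·P0 via (29.72,28.36): [(44.1419, 0) (61, 0) (61, 49) (19.224, 49)]  |A|=1436.5368
3. ⊥bis P2·P1 via (46.005,38.085): [(55.2004, 0) (61, 0) (61, 49) (43.3696, 49)]  |A|=574.0348
4. ⊥bis P2·P3 via (40.81,29.24): [(50.6122, 19.0033) (61, 8.1549) (61, 49) (43.3696, 49)]  |A|=476.5729
5. canonical 4-gon: [(50.6122, 19.0033) (61, 8.1549) (61, 49) (43.3696, 49)]
6. shoelace: 476.5729

Area of P2's cell: 476.5729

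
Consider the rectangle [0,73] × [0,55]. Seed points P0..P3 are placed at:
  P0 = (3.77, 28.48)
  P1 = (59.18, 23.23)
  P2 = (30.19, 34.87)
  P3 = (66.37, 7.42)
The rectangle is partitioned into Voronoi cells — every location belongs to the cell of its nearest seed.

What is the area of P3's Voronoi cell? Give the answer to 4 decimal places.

Area of P3's cell: 435.2152

1. box [0,73]×[0,55]: [(0, 0) (73, 0) (73, 55) (0, 55)]
2. ⊥bis P3·P0 via (35.07,17.95): [(29.0312, 0) (73, 0) (73, 55) (47.5344, 55)]  |A|=1909.4445
3. ⊥bis P3·P1 via (62.775,15.325): [(29.0771, 0) (73, 0) (73, 19.9751)]  |A|=438.6822
4. ⊥bis P3·P2 via (48.28,21.145): [(33.9019, 2.1942) (32.2372, 0) (73, 0) (73, 19.9751)]  |A|=435.2152
5. canonical 4-gon: [(33.9019, 2.1942) (32.2372, 0) (73, 0) (73, 19.9751)]
6. shoelace: 435.2152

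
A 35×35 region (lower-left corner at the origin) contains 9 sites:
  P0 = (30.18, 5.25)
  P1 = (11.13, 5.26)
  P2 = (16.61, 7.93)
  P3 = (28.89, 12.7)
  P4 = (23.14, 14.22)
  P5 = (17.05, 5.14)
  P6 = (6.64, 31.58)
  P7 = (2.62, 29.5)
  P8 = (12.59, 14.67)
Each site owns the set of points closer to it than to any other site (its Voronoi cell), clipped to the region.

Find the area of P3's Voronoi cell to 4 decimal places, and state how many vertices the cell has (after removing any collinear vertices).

Area of P3's cell: 174.5917 (4 vertices)

1. box [0,35]×[0,35]: [(0, 0) (35, 0) (35, 35) (0, 35)]
2. ⊥bis P3·P0 via (29.535,8.975): [(0, 3.8609) (35, 9.9213) (35, 35) (0, 35)]  |A|=983.8119
3. ⊥bis P3·P1 via (20.01,8.98): [(20.6561, 7.4376) (35, 9.9213) (35, 35) (9.1097, 35)]  |A|=536.6618
4. ⊥bis P3·P2 via (22.75,10.315): [(23.6653, 7.9586) (35, 9.9213) (35, 35) (13.1614, 35)]  |A|=437.402
5. ⊥bis P3·P4 via (26.015,13.46): [(24.6037, 8.1211) (35, 9.9213) (35, 35) (31.7091, 35)]  |A|=174.5917
6. ⊥bis P3·P5 via (22.97,8.92): [(24.6037, 8.1211) (35, 9.9213) (35, 35) (31.7091, 35)]  |A|=174.5917
7. ⊥bis P3·P6 via (17.765,22.14): [(24.6037, 8.1211) (35, 9.9213) (35, 35) (31.7091, 35)]  |A|=174.5917
8. ⊥bis P3·P7 via (15.755,21.1): [(24.6037, 8.1211) (35, 9.9213) (35, 35) (31.7091, 35)]  |A|=174.5917
9. ⊥bis P3·P8 via (20.74,13.685): [(24.6037, 8.1211) (35, 9.9213) (35, 35) (31.7091, 35)]  |A|=174.5917
10. canonical 4-gon: [(24.6037, 8.1211) (35, 9.9213) (35, 35) (31.7091, 35)]
11. shoelace: 174.5917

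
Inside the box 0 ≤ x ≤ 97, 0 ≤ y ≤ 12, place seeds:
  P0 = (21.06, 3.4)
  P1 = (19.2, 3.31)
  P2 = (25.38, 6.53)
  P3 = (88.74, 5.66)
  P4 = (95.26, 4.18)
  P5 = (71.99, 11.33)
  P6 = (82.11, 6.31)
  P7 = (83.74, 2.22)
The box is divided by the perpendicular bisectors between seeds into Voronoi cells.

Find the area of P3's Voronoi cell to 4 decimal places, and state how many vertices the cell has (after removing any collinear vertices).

Area of P3's cell: 71.0661 (5 vertices)

1. box [0,97]×[0,12]: [(0, 0) (97, 0) (97, 12) (0, 12)]
2. ⊥bis P3·P0 via (54.9,4.53): [(55.0513, 0) (97, 0) (97, 12) (54.6506, 12)]  |A|=505.789
3. ⊥bis P3·P1 via (53.97,4.485): [(55.0513, 0) (97, 0) (97, 12) (54.6506, 12)]  |A|=505.789
4. ⊥bis P3·P2 via (57.06,6.095): [(56.9763, 0) (97, 0) (97, 12) (57.1411, 12)]  |A|=479.2957
5. ⊥bis P3·P4 via (92,4.92): [(56.9763, 0) (90.8832, 0) (93.6071, 12) (57.1411, 12)]  |A|=422.2375
6. ⊥bis P3·P5 via (80.365,8.495): [(77.4894, 0) (90.8832, 0) (93.6071, 12) (81.5515, 12)]  |A|=152.6968
7. ⊥bis P3·P6 via (85.425,5.985): [(84.8382, 0) (90.8832, 0) (93.6071, 12) (86.0147, 12)]  |A|=81.8242
8. ⊥bis P3·P7 via (86.24,3.94): [(85.3512, 5.2319) (88.9507, 0) (90.8832, 0) (93.6071, 12) (86.0147, 12)]  |A|=71.0661
9. canonical 5-gon: [(85.3512, 5.2319) (88.9507, 0) (90.8832, 0) (93.6071, 12) (86.0147, 12)]
10. shoelace: 71.0661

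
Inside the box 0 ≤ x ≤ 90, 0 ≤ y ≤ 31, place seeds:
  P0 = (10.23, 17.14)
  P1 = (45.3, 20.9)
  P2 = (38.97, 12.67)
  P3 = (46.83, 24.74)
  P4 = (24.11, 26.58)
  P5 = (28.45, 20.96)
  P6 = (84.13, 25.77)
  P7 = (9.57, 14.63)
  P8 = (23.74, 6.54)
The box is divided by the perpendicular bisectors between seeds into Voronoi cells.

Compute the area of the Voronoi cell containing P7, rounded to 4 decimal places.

1. box [0,90]×[0,31]: [(0, 0) (90, 0) (90, 31) (0, 31)]
2. ⊥bis P7·P0 via (9.9,15.885): [(0, 18.4882) (0, 0) (70.3111, 0)]  |A|=649.9627
3. ⊥bis P7·P1 via (27.435,17.765): [(28.6291, 10.9602) (0, 18.4882) (0, 0) (30.5525, 0)]  |A|=432.0809
4. ⊥bis P7·P2 via (24.27,13.65): [(24.1689, 12.133) (0, 18.4882) (0, 0) (23.36, 0)]  |A|=365.133
5. ⊥bis P7·P3 via (28.2,19.685): [(24.1689, 12.133) (0, 18.4882) (0, 0) (23.36, 0)]  |A|=365.133
6. ⊥bis P7·P4 via (16.84,20.605): [(24.1414, 11.7211) (23.702, 12.2558) (0, 18.4882) (0, 0) (23.36, 0)]  |A|=365.0352
7. ⊥bis P7·P5 via (19.01,17.795): [(23.6281, 4.021) (20.5931, 13.0733) (0, 18.4882) (0, 0) (23.36, 0)]  |A|=350.3754
8. ⊥bis P7·P6 via (46.85,20.2): [(23.6281, 4.021) (20.5931, 13.0733) (0, 18.4882) (0, 0) (23.36, 0)]  |A|=350.3754
9. ⊥bis P7·P8 via (16.655,10.585): [(18.4042, 13.6488) (0, 18.4882) (0, 0) (10.6118, 0)]  |A|=242.5494
10. canonical 4-gon: [(18.4042, 13.6488) (0, 18.4882) (0, 0) (10.6118, 0)]
11. shoelace: 242.5494

Area of P7's cell: 242.5494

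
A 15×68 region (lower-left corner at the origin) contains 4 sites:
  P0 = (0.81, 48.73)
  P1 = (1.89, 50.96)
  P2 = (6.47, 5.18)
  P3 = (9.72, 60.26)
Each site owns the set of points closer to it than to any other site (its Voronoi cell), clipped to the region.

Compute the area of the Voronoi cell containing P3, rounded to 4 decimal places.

1. box [0,15]×[0,68]: [(0, 0) (15, 0) (15, 68) (0, 68)]
2. ⊥bis P3·P0 via (5.265,54.495): [(0, 58.5636) (15, 46.9721) (15, 68) (0, 68)]  |A|=228.482
3. ⊥bis P3·P1 via (5.805,55.61): [(0, 60.4974) (15, 47.8684) (15, 68) (0, 68)]  |A|=207.2562
4. ⊥bis P3·P2 via (8.095,32.72): [(0, 60.4974) (15, 47.8684) (15, 68) (0, 68)]  |A|=207.2562
5. canonical 4-gon: [(0, 60.4974) (15, 47.8684) (15, 68) (0, 68)]
6. shoelace: 207.2562

Area of P3's cell: 207.2562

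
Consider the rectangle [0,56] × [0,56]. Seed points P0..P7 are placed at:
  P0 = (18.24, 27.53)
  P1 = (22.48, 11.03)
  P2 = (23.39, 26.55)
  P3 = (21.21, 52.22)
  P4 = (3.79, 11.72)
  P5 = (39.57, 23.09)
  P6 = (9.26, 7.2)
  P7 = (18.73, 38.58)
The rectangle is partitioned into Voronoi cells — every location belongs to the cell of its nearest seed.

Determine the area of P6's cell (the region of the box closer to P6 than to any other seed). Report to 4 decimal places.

Area of P6's cell: 174.6573

1. box [0,56]×[0,56]: [(0, 0) (56, 0) (56, 56) (0, 56)]
2. ⊥bis P6·P0 via (13.75,17.365): [(0, 23.4385) (0, 0) (53.063, 0)]  |A|=621.8592
3. ⊥bis P6·P1 via (15.87,9.115): [(13.4402, 17.5018) (0, 23.4385) (0, 0) (18.5107, 0)]  |A|=319.4955
4. ⊥bis P6·P2 via (16.325,16.875): [(13.4402, 17.5018) (0, 23.4385) (0, 0) (18.5107, 0)]  |A|=319.4955
5. ⊥bis P6·P3 via (15.235,29.71): [(13.4402, 17.5018) (0, 23.4385) (0, 0) (18.5107, 0)]  |A|=319.4955
6. ⊥bis P6·P4 via (6.525,9.46): [(13.4402, 17.5018) (13.2424, 17.5892) (0, 1.5636) (0, 0) (18.5107, 0)]  |A|=174.6573
7. ⊥bis P6·P5 via (24.415,15.145): [(13.4402, 17.5018) (13.2424, 17.5892) (0, 1.5636) (0, 0) (18.5107, 0)]  |A|=174.6573
8. ⊥bis P6·P7 via (13.995,22.89): [(13.4402, 17.5018) (13.2424, 17.5892) (0, 1.5636) (0, 0) (18.5107, 0)]  |A|=174.6573
9. canonical 5-gon: [(13.4402, 17.5018) (13.2424, 17.5892) (0, 1.5636) (0, 0) (18.5107, 0)]
10. shoelace: 174.6573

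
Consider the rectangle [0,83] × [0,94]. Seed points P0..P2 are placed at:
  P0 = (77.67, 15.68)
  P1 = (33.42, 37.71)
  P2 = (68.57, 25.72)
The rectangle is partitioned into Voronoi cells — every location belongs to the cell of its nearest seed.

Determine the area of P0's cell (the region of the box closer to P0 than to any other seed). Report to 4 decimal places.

1. box [0,83]×[0,94]: [(0, 0) (83, 0) (83, 94) (0, 94)]
2. ⊥bis P0·P1 via (55.545,26.695): [(42.2548, 0) (83, 0) (83, 81.8418)]  |A|=1667.3296
3. ⊥bis P0·P2 via (73.12,20.7): [(50.2818, 0) (83, 0) (83, 29.655)]  |A|=485.1294
4. canonical 3-gon: [(50.2818, 0) (83, 0) (83, 29.655)]
5. shoelace: 485.1294

Area of P0's cell: 485.1294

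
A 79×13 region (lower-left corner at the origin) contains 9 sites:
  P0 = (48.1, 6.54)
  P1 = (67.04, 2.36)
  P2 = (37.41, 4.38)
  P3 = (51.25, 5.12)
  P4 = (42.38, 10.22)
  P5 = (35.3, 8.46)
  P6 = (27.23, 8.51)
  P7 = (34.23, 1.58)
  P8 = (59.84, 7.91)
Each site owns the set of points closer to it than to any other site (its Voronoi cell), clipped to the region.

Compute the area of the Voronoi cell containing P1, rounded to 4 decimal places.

1. box [0,79]×[0,13]: [(0, 0) (79, 0) (79, 13) (0, 13)]
2. ⊥bis P1·P0 via (57.57,4.45): [(56.5879, 0) (79, 0) (79, 13) (59.457, 13)]  |A|=272.7084
3. ⊥bis P1·P2 via (52.225,3.37): [(56.5879, 0) (79, 0) (79, 13) (59.457, 13)]  |A|=272.7084
4. ⊥bis P1·P3 via (59.145,3.74): [(58.4913, 0) (79, 0) (79, 13) (60.7636, 13)]  |A|=251.8434
5. ⊥bis P1·P4 via (54.71,6.29): [(58.4913, 0) (79, 0) (79, 13) (60.7636, 13)]  |A|=251.8434
6. ⊥bis P1·P5 via (51.17,5.41): [(58.4913, 0) (79, 0) (79, 13) (60.7636, 13)]  |A|=251.8434
7. ⊥bis P1·P6 via (47.135,5.435): [(58.4913, 0) (79, 0) (79, 13) (60.7636, 13)]  |A|=251.8434
8. ⊥bis P1·P7 via (50.635,1.97): [(58.4913, 0) (79, 0) (79, 13) (60.7636, 13)]  |A|=251.8434
9. ⊥bis P1·P8 via (63.44,5.135): [(59.4818, 0) (79, 0) (79, 13) (69.5026, 13)]  |A|=188.6016
10. canonical 4-gon: [(59.4818, 0) (79, 0) (79, 13) (69.5026, 13)]
11. shoelace: 188.6016

Area of P1's cell: 188.6016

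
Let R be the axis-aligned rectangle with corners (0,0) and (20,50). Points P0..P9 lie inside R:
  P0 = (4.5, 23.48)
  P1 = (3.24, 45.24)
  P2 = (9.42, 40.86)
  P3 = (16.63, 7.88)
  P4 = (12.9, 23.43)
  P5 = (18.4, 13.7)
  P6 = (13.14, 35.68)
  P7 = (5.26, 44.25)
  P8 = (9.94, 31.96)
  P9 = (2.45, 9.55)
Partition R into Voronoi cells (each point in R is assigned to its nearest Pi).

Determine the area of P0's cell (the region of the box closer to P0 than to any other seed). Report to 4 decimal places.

1. box [0,20]×[0,50]: [(0, 0) (20, 0) (20, 50) (0, 50)]
2. ⊥bis P0·P1 via (3.87,34.36): [(0, 34.1359) (0, 0) (20, 0) (20, 35.294)]  |A|=694.2991
3. ⊥bis P0·P2 via (6.96,32.17): [(0.0128, 34.1366) (0, 34.1359) (0, 0) (20, 0) (20, 28.4786)]  |A|=626.1885
4. ⊥bis P0·P3 via (10.565,15.68): [(0.0128, 34.1366) (0, 34.1359) (0, 7.465) (20, 23.0163) (20, 28.4786)]  |A|=321.3749
5. ⊥bis P0·P4 via (8.7,23.455): [(8.7489, 31.6636) (0.0128, 34.1366) (0, 34.1359) (0, 7.465) (8.6448, 14.1869)]  |A|=191.8807
6. ⊥bis P0·P5 via (11.45,18.59): [(8.6473, 14.6067) (8.7489, 31.6636) (0.0128, 34.1366) (0, 34.1359) (0, 7.465) (7.9983, 13.6842)]  |A|=191.7456
7. ⊥bis P0·P6 via (8.82,29.58): [(8.6473, 14.6067) (8.7368, 29.6389) (3.9661, 33.0175) (0.0128, 34.1366) (0, 34.1359) (0, 7.465) (7.9983, 13.6842)]  |A|=186.8956
8. ⊥bis P0·P7 via (4.88,33.865): [(8.6473, 14.6067) (8.7368, 29.6389) (3.9661, 33.0175) (0.3923, 34.0292) (0, 34.0436) (0, 7.465) (7.9983, 13.6842)]  |A|=186.8767
9. ⊥bis P0·P8 via (7.22,27.72): [(8.6473, 14.6067) (8.7197, 26.758) (0, 32.3517) (0, 7.465) (7.9983, 13.6842)]  |A|=162.4522
10. ⊥bis P0·P9 via (3.475,16.515): [(8.6542, 15.7528) (8.7197, 26.758) (0, 32.3517) (0, 17.0264)]  |A|=114.4775
11. canonical 4-gon: [(8.6542, 15.7528) (8.7197, 26.758) (0, 32.3517) (0, 17.0264)]
12. shoelace: 114.4775

Area of P0's cell: 114.4775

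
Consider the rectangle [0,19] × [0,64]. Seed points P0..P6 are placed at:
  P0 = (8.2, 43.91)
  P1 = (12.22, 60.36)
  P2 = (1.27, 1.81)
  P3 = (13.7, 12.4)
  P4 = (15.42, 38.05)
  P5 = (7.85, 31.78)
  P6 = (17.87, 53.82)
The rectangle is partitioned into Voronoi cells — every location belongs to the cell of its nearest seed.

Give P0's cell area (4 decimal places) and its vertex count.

Area of P0's cell: 193.0282 (5 vertices)

1. box [0,19]×[0,64]: [(0, 0) (19, 0) (19, 64) (0, 64)]
2. ⊥bis P0·P1 via (10.21,52.135): [(0, 54.6301) (0, 0) (19, 0) (19, 49.9869)]  |A|=993.8616
3. ⊥bis P0·P2 via (4.735,22.86): [(0, 54.6301) (0, 23.6394) (19, 20.5119) (19, 49.9869)]  |A|=574.4244
4. ⊥bis P0·P3 via (10.95,28.155): [(0, 54.6301) (0, 26.2437) (19, 29.5601) (19, 49.9869)]  |A|=463.7254
5. ⊥bis P0·P4 via (11.81,40.98): [(0, 54.6301) (0, 26.4291) (19, 49.8387) (19, 49.9869)]  |A|=269.3177
6. ⊥bis P0·P5 via (8.025,37.845): [(0, 54.6301) (0, 38.0766) (9.2371, 37.81) (19, 49.8387) (19, 49.9869)]  |A|=215.5232
7. ⊥bis P0·P6 via (13.035,48.865): [(9.508, 52.3065) (0, 54.6301) (0, 38.0766) (9.2371, 37.81) (15.9227, 46.0472)]  |A|=193.0282
8. canonical 5-gon: [(9.508, 52.3065) (0, 54.6301) (0, 38.0766) (9.2371, 37.81) (15.9227, 46.0472)]
9. shoelace: 193.0282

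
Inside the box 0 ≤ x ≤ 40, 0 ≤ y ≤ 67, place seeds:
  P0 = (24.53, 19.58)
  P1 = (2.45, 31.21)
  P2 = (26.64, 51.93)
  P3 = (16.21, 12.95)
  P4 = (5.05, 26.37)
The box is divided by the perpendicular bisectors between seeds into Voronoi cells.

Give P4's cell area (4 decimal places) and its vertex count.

Area of P4's cell: 232.7470 (5 vertices)

1. box [0,40]×[0,67]: [(0, 0) (40, 0) (40, 67) (0, 67)]
2. ⊥bis P4·P0 via (14.79,22.975): [(0, 0) (6.7818, 0) (30.1355, 67) (0, 67)]  |A|=1236.7277
3. ⊥bis P4·P1 via (3.75,28.79): [(0, 26.7755) (0, 0) (6.7818, 0) (19.8273, 37.4266)]  |A|=392.3521
4. ⊥bis P4·P2 via (15.845,39.15): [(18.6403, 36.7889) (0, 26.7755) (0, 0) (6.7818, 0) (19.3856, 36.1594)]  |A|=391.7408
5. ⊥bis P4·P3 via (10.63,19.66): [(18.6403, 36.7889) (0, 26.7755) (0, 10.8201) (14.8609, 23.1784) (19.3856, 36.1594)]  |A|=232.747
6. canonical 5-gon: [(18.6403, 36.7889) (0, 26.7755) (0, 10.8201) (14.8609, 23.1784) (19.3856, 36.1594)]
7. shoelace: 232.747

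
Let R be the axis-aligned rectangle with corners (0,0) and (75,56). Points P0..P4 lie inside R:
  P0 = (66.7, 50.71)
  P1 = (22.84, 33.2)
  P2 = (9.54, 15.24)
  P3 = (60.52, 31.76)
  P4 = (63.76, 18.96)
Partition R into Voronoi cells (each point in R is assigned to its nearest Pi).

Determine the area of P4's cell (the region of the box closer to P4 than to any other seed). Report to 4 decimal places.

1. box [0,75]×[0,56]: [(0, 0) (75, 0) (75, 56) (0, 56)]
2. ⊥bis P4·P0 via (65.23,34.835): [(0, 40.8752) (0, 0) (75, 0) (75, 33.9303)]  |A|=2805.2066
3. ⊥bis P4·P1 via (43.3,26.08): [(46.9362, 36.529) (34.2243, 0) (75, 0) (75, 33.9303)]  |A|=1220.8547
4. ⊥bis P4·P2 via (36.65,17.1): [(46.9362, 36.529) (37.2305, 8.6388) (37.8232, 0) (75, 0) (75, 33.9303)]  |A|=1205.3094
5. ⊥bis P4·P3 via (62.14,25.36): [(41.2054, 20.0609) (37.2305, 8.6388) (37.8232, 0) (75, 0) (75, 28.6152)]  |A|=876.9739
6. canonical 5-gon: [(41.2054, 20.0609) (37.2305, 8.6388) (37.8232, 0) (75, 0) (75, 28.6152)]
7. shoelace: 876.9739

Area of P4's cell: 876.9739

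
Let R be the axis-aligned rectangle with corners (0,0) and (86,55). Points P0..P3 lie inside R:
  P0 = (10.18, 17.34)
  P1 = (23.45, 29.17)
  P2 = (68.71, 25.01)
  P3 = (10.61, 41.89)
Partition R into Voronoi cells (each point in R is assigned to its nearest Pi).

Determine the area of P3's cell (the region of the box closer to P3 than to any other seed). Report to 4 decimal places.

Area of P3's cell: 601.8043

1. box [0,86]×[0,55]: [(0, 0) (86, 0) (86, 55) (0, 55)]
2. ⊥bis P3·P0 via (10.395,29.615): [(0, 29.7971) (86, 28.2908) (86, 55) (0, 55)]  |A|=2232.2234
3. ⊥bis P3·P1 via (17.03,35.53): [(0, 29.7971) (11.1571, 29.6017) (36.318, 55) (0, 55)]  |A|=601.8043
4. ⊥bis P3·P2 via (39.66,33.45): [(0, 29.7971) (11.1571, 29.6017) (36.318, 55) (0, 55)]  |A|=601.8043
5. canonical 4-gon: [(0, 29.7971) (11.1571, 29.6017) (36.318, 55) (0, 55)]
6. shoelace: 601.8043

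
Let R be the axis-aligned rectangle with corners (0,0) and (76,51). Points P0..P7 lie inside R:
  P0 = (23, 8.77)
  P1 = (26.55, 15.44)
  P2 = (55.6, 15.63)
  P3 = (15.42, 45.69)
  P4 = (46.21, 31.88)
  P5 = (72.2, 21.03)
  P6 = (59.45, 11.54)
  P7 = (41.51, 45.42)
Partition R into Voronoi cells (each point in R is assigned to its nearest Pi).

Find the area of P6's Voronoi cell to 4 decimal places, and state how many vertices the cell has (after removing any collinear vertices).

Area of P6's cell: 333.6390 (4 vertices)

1. box [0,76]×[0,51]: [(0, 0) (76, 0) (76, 51) (0, 51)]
2. ⊥bis P6·P0 via (41.225,10.155): [(41.9967, 0) (76, 0) (76, 51) (38.121, 51)]  |A|=1832.9979
3. ⊥bis P6·P1 via (43,13.49): [(41.764, 3.0629) (41.9967, 0) (76, 0) (76, 51) (47.4465, 51)]  |A|=1609.4799
4. ⊥bis P6·P2 via (57.525,13.585): [(43.0931, 0) (76, 0) (76, 30.9759)]  |A|=509.6596
5. ⊥bis P6·P3 via (37.435,28.615): [(43.0931, 0) (76, 0) (76, 30.9759)]  |A|=509.6596
6. ⊥bis P6·P4 via (52.83,21.71): [(43.0931, 0) (76, 0) (76, 30.9759)]  |A|=509.6596
7. ⊥bis P6·P5 via (65.825,16.285): [(63.5872, 19.2915) (43.0931, 0) (76, 0) (76, 2.6147)]  |A|=333.639
8. ⊥bis P6·P7 via (50.48,28.48): [(63.5872, 19.2915) (43.0931, 0) (76, 0) (76, 2.6147)]  |A|=333.639
9. canonical 4-gon: [(63.5872, 19.2915) (43.0931, 0) (76, 0) (76, 2.6147)]
10. shoelace: 333.639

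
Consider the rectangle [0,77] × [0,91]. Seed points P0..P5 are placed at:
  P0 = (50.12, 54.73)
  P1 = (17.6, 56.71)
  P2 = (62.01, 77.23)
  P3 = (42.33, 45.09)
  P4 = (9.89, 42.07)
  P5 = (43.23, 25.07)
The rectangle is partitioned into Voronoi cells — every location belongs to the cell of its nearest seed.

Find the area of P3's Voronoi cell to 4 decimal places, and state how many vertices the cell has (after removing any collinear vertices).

1. box [0,77]×[0,91]: [(0, 0) (77, 0) (77, 91) (0, 91)]
2. ⊥bis P3·P0 via (46.225,49.91): [(0, 87.264) (0, 0) (77, 0) (77, 25.041)]  |A|=4323.7429
3. ⊥bis P3·P1 via (29.965,50.9): [(34.1027, 59.7059) (6.0484, 0) (77, 0) (77, 25.041)]  |A|=2655.2121
4. ⊥bis P3·P2 via (52.17,61.16): [(34.1027, 59.7059) (6.0484, 0) (77, 0) (77, 25.041)]  |A|=2655.2121
5. ⊥bis P3·P4 via (26.11,43.58): [(34.1027, 59.7059) (26.1787, 42.8419) (30.1671, 0) (77, 0) (77, 25.041)]  |A|=2138.5664
6. ⊥bis P3·P5 via (42.78,35.08): [(63.4282, 36.0082) (34.1027, 59.7059) (26.1787, 42.8419) (26.9675, 34.3691)]  |A|=496.2711
7. canonical 4-gon: [(63.4282, 36.0082) (34.1027, 59.7059) (26.1787, 42.8419) (26.9675, 34.3691)]
8. shoelace: 496.2711

Area of P3's cell: 496.2711 (4 vertices)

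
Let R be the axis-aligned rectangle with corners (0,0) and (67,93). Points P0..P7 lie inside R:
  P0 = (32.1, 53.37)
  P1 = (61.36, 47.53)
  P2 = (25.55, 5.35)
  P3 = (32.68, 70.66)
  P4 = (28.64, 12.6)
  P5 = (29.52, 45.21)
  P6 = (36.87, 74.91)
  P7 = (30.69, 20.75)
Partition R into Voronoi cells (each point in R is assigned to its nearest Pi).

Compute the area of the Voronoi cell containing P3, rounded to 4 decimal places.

Area of P3's cell: 914.5606

1. box [0,67]×[0,93]: [(0, 0) (67, 0) (67, 93) (0, 93)]
2. ⊥bis P3·P0 via (32.39,62.015): [(0, 63.1015) (67, 60.854) (67, 93) (0, 93)]  |A|=2078.4898
3. ⊥bis P3·P1 via (47.02,59.095): [(0, 63.1015) (48.9275, 61.4602) (67, 83.8692) (67, 93) (0, 93)]  |A|=1870.5193
4. ⊥bis P3·P2 via (29.115,38.005): [(0, 63.1015) (48.9275, 61.4602) (67, 83.8692) (67, 93) (0, 93)]  |A|=1870.5193
5. ⊥bis P3·P4 via (30.66,41.63): [(0, 63.1015) (48.9275, 61.4602) (67, 83.8692) (67, 93) (0, 93)]  |A|=1870.5193
6. ⊥bis P3·P5 via (31.1,57.935): [(0, 63.1015) (48.9275, 61.4602) (67, 83.8692) (67, 93) (0, 93)]  |A|=1870.5193
7. ⊥bis P3·P6 via (34.775,72.785): [(0, 63.1015) (46.168, 61.5528) (14.2705, 93) (0, 93)]  |A|=914.5606
8. ⊥bis P3·P7 via (31.685,45.705): [(0, 63.1015) (46.168, 61.5528) (14.2705, 93) (0, 93)]  |A|=914.5606
9. canonical 4-gon: [(0, 63.1015) (46.168, 61.5528) (14.2705, 93) (0, 93)]
10. shoelace: 914.5606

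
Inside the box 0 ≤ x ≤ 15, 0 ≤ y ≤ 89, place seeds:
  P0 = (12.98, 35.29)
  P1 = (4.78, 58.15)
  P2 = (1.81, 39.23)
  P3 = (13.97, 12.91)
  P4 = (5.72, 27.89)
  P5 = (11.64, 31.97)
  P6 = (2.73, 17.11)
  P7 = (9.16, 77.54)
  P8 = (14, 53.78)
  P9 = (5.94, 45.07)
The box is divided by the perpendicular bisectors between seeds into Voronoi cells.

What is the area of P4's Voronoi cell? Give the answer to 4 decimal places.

Area of P4's cell: 114.5783

1. box [0,15]×[0,89]: [(0, 0) (15, 0) (15, 89) (0, 89)]
2. ⊥bis P4·P0 via (9.35,31.59): [(0, 40.7631) (0, 0) (15, 0) (15, 26.0469)]  |A|=501.075
3. ⊥bis P4·P1 via (5.25,43.02): [(0, 40.7631) (0, 0) (15, 0) (15, 26.0469)]  |A|=501.075
4. ⊥bis P4·P2 via (3.765,33.56): [(6.4118, 34.4726) (0, 32.2618) (0, 0) (15, 0) (15, 26.0469)]  |A|=473.8208
5. ⊥bis P4·P3 via (9.845,20.4): [(6.4118, 34.4726) (0, 32.2618) (0, 14.978) (15, 23.239) (15, 26.0469)]  |A|=187.1928
6. ⊥bis P4·P5 via (8.68,29.93): [(5.7149, 34.2323) (0, 32.2618) (0, 14.978) (13.7614, 22.5569)]  |A|=160.2147
7. ⊥bis P4·P6 via (4.225,22.5): [(5.7149, 34.2323) (0, 32.2618) (0, 23.6719) (10.4986, 20.7599) (13.7614, 22.5569)]  |A|=114.5783
8. ⊥bis P4·P7 via (7.44,52.715): [(5.7149, 34.2323) (0, 32.2618) (0, 23.6719) (10.4986, 20.7599) (13.7614, 22.5569)]  |A|=114.5783
9. ⊥bis P4·P8 via (9.86,40.835): [(5.7149, 34.2323) (0, 32.2618) (0, 23.6719) (10.4986, 20.7599) (13.7614, 22.5569)]  |A|=114.5783
10. ⊥bis P4·P9 via (5.83,36.48): [(5.7149, 34.2323) (0, 32.2618) (0, 23.6719) (10.4986, 20.7599) (13.7614, 22.5569)]  |A|=114.5783
11. canonical 5-gon: [(5.7149, 34.2323) (0, 32.2618) (0, 23.6719) (10.4986, 20.7599) (13.7614, 22.5569)]
12. shoelace: 114.5783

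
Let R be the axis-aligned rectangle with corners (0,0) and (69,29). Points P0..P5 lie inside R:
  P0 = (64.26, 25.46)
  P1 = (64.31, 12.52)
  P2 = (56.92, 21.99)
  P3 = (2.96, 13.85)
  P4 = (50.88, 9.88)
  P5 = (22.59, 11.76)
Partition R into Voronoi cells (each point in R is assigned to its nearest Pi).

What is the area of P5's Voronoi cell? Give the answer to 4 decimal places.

Area of P5's cell: 692.2471

1. box [0,69]×[0,29]: [(0, 0) (69, 0) (69, 29) (0, 29)]
2. ⊥bis P5·P0 via (43.425,18.61): [(0, 0) (49.5435, 0) (40.009, 29) (0, 29)]  |A|=1298.5115
3. ⊥bis P5·P1 via (43.45,12.14): [(0, 0) (43.6712, 0) (43.3267, 18.909) (40.009, 29) (0, 29)]  |A|=1242.9916
4. ⊥bis P5·P2 via (39.755,16.875): [(0, 0) (43.6712, 0) (43.5987, 3.9762) (36.1419, 29) (0, 29)]  |A|=1171.2074
5. ⊥bis P5·P3 via (12.775,12.805): [(11.4117, 0) (43.6712, 0) (43.5987, 3.9762) (36.1419, 29) (14.4993, 29)]  |A|=795.4989
6. ⊥bis P5·P4 via (36.735,10.82): [(11.4117, 0) (36.016, 0) (37.6147, 24.0575) (36.1419, 29) (14.4993, 29)]  |A|=692.2471
7. canonical 5-gon: [(11.4117, 0) (36.016, 0) (37.6147, 24.0575) (36.1419, 29) (14.4993, 29)]
8. shoelace: 692.2471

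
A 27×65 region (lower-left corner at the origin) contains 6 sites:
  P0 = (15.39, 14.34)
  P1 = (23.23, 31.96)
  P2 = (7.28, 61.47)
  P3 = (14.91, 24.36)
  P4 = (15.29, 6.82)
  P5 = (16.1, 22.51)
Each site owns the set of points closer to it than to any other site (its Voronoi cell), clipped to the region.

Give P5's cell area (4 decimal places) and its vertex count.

Area of P5's cell: 92.8273 (4 vertices)

1. box [0,27]×[0,65]: [(0, 0) (27, 0) (27, 65) (0, 65)]
2. ⊥bis P5·P0 via (15.745,18.425): [(0, 19.7933) (27, 17.4469) (27, 65) (0, 65)]  |A|=1252.2574
3. ⊥bis P5·P1 via (19.665,27.235): [(0, 42.0722) (0, 19.7933) (27, 17.4469) (27, 21.7008)]  |A|=358.1922
4. ⊥bis P5·P2 via (11.69,41.99): [(2.7818, 39.9733) (0, 39.3435) (0, 19.7933) (27, 17.4469) (27, 21.7008)]  |A|=354.3969
5. ⊥bis P5·P3 via (15.505,23.435): [(20.4692, 26.6282) (8.6719, 19.0397) (27, 17.4469) (27, 21.7008)]  |A|=92.8273
6. ⊥bis P5·P4 via (15.695,14.665): [(20.4692, 26.6282) (8.6719, 19.0397) (27, 17.4469) (27, 21.7008)]  |A|=92.8273
7. canonical 4-gon: [(20.4692, 26.6282) (8.6719, 19.0397) (27, 17.4469) (27, 21.7008)]
8. shoelace: 92.8273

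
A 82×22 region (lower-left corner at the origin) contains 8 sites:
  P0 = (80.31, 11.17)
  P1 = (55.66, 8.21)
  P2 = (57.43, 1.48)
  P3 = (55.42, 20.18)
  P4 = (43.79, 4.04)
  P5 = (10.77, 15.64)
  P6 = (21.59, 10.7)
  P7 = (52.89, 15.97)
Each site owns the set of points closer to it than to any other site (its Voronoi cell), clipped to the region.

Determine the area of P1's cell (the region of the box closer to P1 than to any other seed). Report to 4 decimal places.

1. box [0,82]×[0,22]: [(0, 0) (82, 0) (82, 22) (0, 22)]
2. ⊥bis P1·P0 via (67.985,9.69): [(0, 0) (69.1486, 0) (66.5068, 22) (0, 22)]  |A|=1492.2093
3. ⊥bis P1·P2 via (56.545,4.845): [(0, 0) (38.1231, 0) (68.1987, 7.91) (66.5068, 22) (0, 22)]  |A|=1369.504
4. ⊥bis P1·P3 via (55.54,14.195): [(0, 13.0814) (0, 0) (38.1231, 0) (68.1987, 7.91) (67.4154, 14.4331)]  |A|=817.2538
5. ⊥bis P1·P4 via (49.725,6.125): [(46.9505, 14.0228) (50.7135, 3.3113) (68.1987, 7.91) (67.4154, 14.4331)]  |A|=169.2078
6. ⊥bis P1·P5 via (33.215,11.925): [(46.9505, 14.0228) (50.7135, 3.3113) (68.1987, 7.91) (67.4154, 14.4331)]  |A|=169.2078
7. ⊥bis P1·P6 via (38.625,9.455): [(46.9505, 14.0228) (50.7135, 3.3113) (68.1987, 7.91) (67.4154, 14.4331)]  |A|=169.2078
8. ⊥bis P1·P7 via (54.275,12.09): [(60.4477, 14.2934) (48.37, 9.9821) (50.7135, 3.3113) (68.1987, 7.91) (67.4154, 14.4331)]  |A|=141.747
9. canonical 5-gon: [(60.4477, 14.2934) (48.37, 9.9821) (50.7135, 3.3113) (68.1987, 7.91) (67.4154, 14.4331)]
10. shoelace: 141.747

Area of P1's cell: 141.7470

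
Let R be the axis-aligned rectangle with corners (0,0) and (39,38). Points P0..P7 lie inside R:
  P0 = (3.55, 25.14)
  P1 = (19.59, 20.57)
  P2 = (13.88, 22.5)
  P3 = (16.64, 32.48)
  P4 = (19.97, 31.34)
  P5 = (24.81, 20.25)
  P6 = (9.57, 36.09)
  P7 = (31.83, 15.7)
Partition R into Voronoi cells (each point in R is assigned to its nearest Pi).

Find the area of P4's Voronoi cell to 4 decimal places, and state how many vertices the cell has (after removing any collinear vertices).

Area of P4's cell: 190.0799 (7 vertices)

1. box [0,39]×[0,38]: [(0, 0) (39, 0) (39, 38) (0, 38)]
2. ⊥bis P4·P0 via (11.76,28.24): [(22.4231, 0) (39, 0) (39, 38) (8.0747, 38)]  |A|=902.5412
3. ⊥bis P4·P1 via (19.78,25.955): [(12.5261, 26.2109) (39, 25.2769) (39, 38) (8.0747, 38)]  |A|=350.7052
4. ⊥bis P4·P2 via (16.925,26.92): [(10.6177, 31.2652) (18.2473, 26.0091) (39, 25.2769) (39, 38) (8.0747, 38)]  |A|=336.4399
5. ⊥bis P4·P3 via (18.305,31.91): [(16.6594, 27.103) (18.2473, 26.0091) (39, 25.2769) (39, 38) (20.3899, 38)]  |A|=254.2885
6. ⊥bis P4·P5 via (22.39,25.795): [(16.6594, 27.103) (18.2473, 26.0091) (22.534, 25.8578) (39, 33.0441) (39, 38) (20.3899, 38)]  |A|=190.3407
7. ⊥bis P4·P6 via (14.77,33.715): [(16.6594, 27.103) (18.2473, 26.0091) (22.534, 25.8578) (39, 33.0441) (39, 38) (20.3899, 38)]  |A|=190.3407
8. ⊥bis P4·P7 via (25.9,23.52): [(16.6594, 27.103) (18.2473, 26.0091) (22.534, 25.8578) (37.7269, 32.4885) (39, 33.4539) (39, 38) (20.3899, 38)]  |A|=190.0799
9. canonical 7-gon: [(16.6594, 27.103) (18.2473, 26.0091) (22.534, 25.8578) (37.7269, 32.4885) (39, 33.4539) (39, 38) (20.3899, 38)]
10. shoelace: 190.0799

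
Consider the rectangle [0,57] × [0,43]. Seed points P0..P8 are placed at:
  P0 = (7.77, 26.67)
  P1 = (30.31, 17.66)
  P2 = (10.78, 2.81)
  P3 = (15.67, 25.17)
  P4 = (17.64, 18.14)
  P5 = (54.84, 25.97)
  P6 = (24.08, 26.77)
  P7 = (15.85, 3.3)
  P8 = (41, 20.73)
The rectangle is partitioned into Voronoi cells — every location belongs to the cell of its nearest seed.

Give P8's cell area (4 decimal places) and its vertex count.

Area of P8's cell: 498.8757 (5 vertices)

1. box [0,57]×[0,43]: [(0, 0) (57, 0) (57, 43) (0, 43)]
2. ⊥bis P8·P0 via (24.385,23.7): [(20.1485, 0) (57, 0) (57, 43) (27.835, 43)]  |A|=1419.3551
3. ⊥bis P8·P1 via (35.655,19.195): [(41.1675, 0) (57, 0) (57, 43) (28.8186, 43)]  |A|=946.2993
4. ⊥bis P8·P2 via (25.89,11.77): [(41.1675, 0) (57, 0) (57, 43) (28.8186, 43)]  |A|=946.2993
5. ⊥bis P8·P3 via (28.335,22.95): [(30.7007, 36.4463) (41.1675, 0) (57, 0) (57, 43) (31.8495, 43)]  |A|=936.3674
6. ⊥bis P8·P4 via (29.32,19.435): [(30.7007, 36.4463) (41.1675, 0) (57, 0) (57, 43) (31.8495, 43)]  |A|=936.3674
7. ⊥bis P8·P5 via (47.92,23.35): [(30.7007, 36.4463) (41.1675, 0) (56.7606, 0) (40.4803, 43) (31.8495, 43)]  |A|=576.046
8. ⊥bis P8·P6 via (32.54,23.75): [(33.5413, 26.555) (41.1675, 0) (56.7606, 0) (40.4803, 43) (39.4117, 43)]  |A|=498.8757
9. ⊥bis P8·P7 via (28.425,12.015): [(33.5413, 26.555) (41.1675, 0) (56.7606, 0) (40.4803, 43) (39.4117, 43)]  |A|=498.8757
10. canonical 5-gon: [(33.5413, 26.555) (41.1675, 0) (56.7606, 0) (40.4803, 43) (39.4117, 43)]
11. shoelace: 498.8757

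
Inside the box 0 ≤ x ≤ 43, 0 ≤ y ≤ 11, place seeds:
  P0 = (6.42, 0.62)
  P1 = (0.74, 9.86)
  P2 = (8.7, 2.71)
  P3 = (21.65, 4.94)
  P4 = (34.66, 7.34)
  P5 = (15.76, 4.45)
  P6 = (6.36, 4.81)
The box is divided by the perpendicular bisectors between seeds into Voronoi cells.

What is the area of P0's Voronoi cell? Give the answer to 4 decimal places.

Area of P0's cell: 20.9986

1. box [0,43]×[0,11]: [(0, 0) (43, 0) (43, 11) (0, 11)]
2. ⊥bis P0·P1 via (3.58,5.24): [(0, 3.0393) (0, 0) (43, 0) (43, 11) (12.9501, 11)]  |A|=421.454
3. ⊥bis P0·P2 via (7.56,1.665): [(4.0296, 5.5164) (0, 3.0393) (0, 0) (9.0862, 0)]  |A|=31.1851
4. ⊥bis P0·P3 via (14.035,2.78): [(4.0296, 5.5164) (0, 3.0393) (0, 0) (9.0862, 0)]  |A|=31.1851
5. ⊥bis P0·P4 via (20.54,3.98): [(4.0296, 5.5164) (0, 3.0393) (0, 0) (9.0862, 0)]  |A|=31.1851
6. ⊥bis P0·P5 via (11.09,2.535): [(4.0296, 5.5164) (0, 3.0393) (0, 0) (9.0862, 0)]  |A|=31.1851
7. ⊥bis P0·P6 via (6.39,2.715): [(6.5948, 2.7179) (0, 2.6235) (0, 0) (9.0862, 0)]  |A|=20.9986
8. canonical 4-gon: [(6.5948, 2.7179) (0, 2.6235) (0, 0) (9.0862, 0)]
9. shoelace: 20.9986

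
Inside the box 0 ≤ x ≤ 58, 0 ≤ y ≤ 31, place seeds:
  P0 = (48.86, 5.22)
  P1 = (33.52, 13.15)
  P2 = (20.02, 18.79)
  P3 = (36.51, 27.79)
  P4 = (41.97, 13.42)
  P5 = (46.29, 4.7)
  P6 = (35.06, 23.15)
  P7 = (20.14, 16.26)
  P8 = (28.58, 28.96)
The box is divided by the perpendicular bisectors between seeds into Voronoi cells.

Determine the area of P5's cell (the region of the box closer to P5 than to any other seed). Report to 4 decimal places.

1. box [0,58]×[0,31]: [(0, 0) (58, 0) (58, 31) (0, 31)]
2. ⊥bis P5·P0 via (47.575,4.96): [(0, 0) (48.5786, 0) (42.3062, 31) (0, 31)]  |A|=1408.7142
3. ⊥bis P5·P1 via (39.905,8.925): [(33.9993, 0) (48.5786, 0) (45.1645, 16.8734)]  |A|=123.0013
4. ⊥bis P5·P2 via (33.155,11.745): [(33.9993, 0) (48.5786, 0) (45.1645, 16.8734)]  |A|=123.0013
5. ⊥bis P5·P3 via (41.4,16.245): [(33.9993, 0) (48.5786, 0) (45.1645, 16.8734)]  |A|=123.0013
6. ⊥bis P5·P4 via (44.13,9.06): [(37.9774, 6.0119) (33.9993, 0) (48.5786, 0) (46.5071, 10.2377)]  |A|=91.8639
7. ⊥bis P5·P6 via (40.675,13.925): [(37.9774, 6.0119) (33.9993, 0) (48.5786, 0) (46.5071, 10.2377)]  |A|=91.8639
8. ⊥bis P5·P7 via (33.215,10.48): [(37.9774, 6.0119) (33.9993, 0) (48.5786, 0) (46.5071, 10.2377)]  |A|=91.8639
9. ⊥bis P5·P8 via (37.435,16.83): [(37.9774, 6.0119) (33.9993, 0) (48.5786, 0) (46.5071, 10.2377)]  |A|=91.8639
10. canonical 4-gon: [(37.9774, 6.0119) (33.9993, 0) (48.5786, 0) (46.5071, 10.2377)]
11. shoelace: 91.8639

Area of P5's cell: 91.8639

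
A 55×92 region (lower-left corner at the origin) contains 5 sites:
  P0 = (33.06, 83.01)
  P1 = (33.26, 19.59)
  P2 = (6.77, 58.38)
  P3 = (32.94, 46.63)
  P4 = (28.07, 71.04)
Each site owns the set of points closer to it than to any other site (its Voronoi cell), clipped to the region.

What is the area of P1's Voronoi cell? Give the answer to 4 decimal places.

Area of P1's cell: 1776.5861

1. box [0,55]×[0,92]: [(0, 0) (55, 0) (55, 92) (0, 92)]
2. ⊥bis P1·P0 via (33.16,51.3): [(0, 51.1954) (0, 0) (55, 0) (55, 51.3689)]  |A|=2820.5183
3. ⊥bis P1·P2 via (20.015,38.985): [(38.0709, 51.3155) (0, 25.3166) (0, 0) (55, 0) (55, 51.3689)]  |A|=2327.9037
4. ⊥bis P1·P3 via (33.1,33.11): [(11.0296, 32.8488) (0, 25.3166) (0, 0) (55, 0) (55, 33.3692)]  |A|=1776.5861
5. ⊥bis P1·P4 via (30.665,45.315): [(11.0296, 32.8488) (0, 25.3166) (0, 0) (55, 0) (55, 33.3692)]  |A|=1776.5861
6. canonical 5-gon: [(11.0296, 32.8488) (0, 25.3166) (0, 0) (55, 0) (55, 33.3692)]
7. shoelace: 1776.5861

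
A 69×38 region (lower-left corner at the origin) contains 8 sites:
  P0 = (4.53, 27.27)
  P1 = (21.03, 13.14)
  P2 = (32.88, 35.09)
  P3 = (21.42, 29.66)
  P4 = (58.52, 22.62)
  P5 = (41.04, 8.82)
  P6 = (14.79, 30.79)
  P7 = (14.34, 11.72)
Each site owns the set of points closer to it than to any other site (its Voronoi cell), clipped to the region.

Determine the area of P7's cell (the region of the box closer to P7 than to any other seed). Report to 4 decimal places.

1. box [0,69]×[0,38]: [(0, 0) (69, 0) (69, 38) (0, 38)]
2. ⊥bis P7·P0 via (9.435,19.495): [(0, 13.5428) (0, 0) (69, 0) (69, 38) (38.7676, 38)]  |A|=2147.9258
3. ⊥bis P7·P1 via (17.685,12.43): [(15.3882, 23.2507) (0, 13.5428) (0, 0) (20.3234, 0)]  |A|=340.4657
4. ⊥bis P7·P2 via (23.61,23.405): [(15.3882, 23.2507) (0, 13.5428) (0, 0) (20.3234, 0)]  |A|=340.4657
5. ⊥bis P7·P3 via (17.88,20.69): [(15.7536, 21.5292) (13.8501, 22.2804) (0, 13.5428) (0, 0) (20.3234, 0)]  |A|=338.9645
6. ⊥bis P7·P4 via (36.43,17.17): [(15.7536, 21.5292) (13.8501, 22.2804) (0, 13.5428) (0, 0) (20.3234, 0)]  |A|=338.9645
7. ⊥bis P7·P5 via (27.69,10.27): [(15.7536, 21.5292) (13.8501, 22.2804) (0, 13.5428) (0, 0) (20.3234, 0)]  |A|=338.9645
8. ⊥bis P7·P6 via (14.565,21.255): [(15.8181, 21.2254) (12.3092, 21.3082) (0, 13.5428) (0, 0) (20.3234, 0)]  |A|=336.9302
9. canonical 5-gon: [(15.8181, 21.2254) (12.3092, 21.3082) (0, 13.5428) (0, 0) (20.3234, 0)]
10. shoelace: 336.9302

Area of P7's cell: 336.9302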